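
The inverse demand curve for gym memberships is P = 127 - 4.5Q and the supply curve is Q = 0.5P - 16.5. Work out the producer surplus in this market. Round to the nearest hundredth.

Rewriting supply in inverse form: P = 33 + 2Q.
Set 127 - 4.5Q = 33 + 2Q, which gives 94 = 6.5Q, so Q* = 14.4615 and P* = 127 - 4.5(14.4615) = 61.9231.
Producer surplus is the triangle above supply below P*: (1/2)(14.4615)(61.9231 - 33) = (1/2)(14.4615)(28.9231) = 209.1361.

209.14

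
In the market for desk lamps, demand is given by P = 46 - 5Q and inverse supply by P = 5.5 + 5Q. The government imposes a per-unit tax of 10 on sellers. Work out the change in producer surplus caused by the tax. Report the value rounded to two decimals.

-17.75

Without the tax, 46 - 5Q = 5.5 + 5Q so Q* = 4.05 and P* = 25.75.
A tax on sellers shifts supply up by 10: 46 - 5Q = 5.5 + 5Q + 10, so Q_t = 3.05. Buyers pay P_b = 30.75; sellers receive P_s = P_b - 10 = 20.75.
PS falls from (1/2)(4.05)(20.25) = 41.0063 to (1/2)(3.05)(15.25) = 23.2563, a change of -17.75.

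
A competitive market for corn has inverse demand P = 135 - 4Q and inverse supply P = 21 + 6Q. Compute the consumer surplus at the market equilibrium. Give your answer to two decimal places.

Setting demand equal to supply, 114 = 10Q, so Q* = 11.4 and P* = 89.4.
Consumer surplus is the triangle under demand above P*: (1/2)(11.4)(135 - 89.4) = (1/2)(11.4)(45.6) = 259.92.

259.92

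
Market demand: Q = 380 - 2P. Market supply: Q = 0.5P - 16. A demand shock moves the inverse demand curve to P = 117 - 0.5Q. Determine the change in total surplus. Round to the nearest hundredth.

Rewriting demand in inverse form: P = 190 - 0.5Q.
Rewriting supply in inverse form: P = 32 + 2Q.
Initial equilibrium: Q_0 = 63.2, P_0 = 158.4; CS_0 = (1/2)(63.2)(31.6) = 998.56, PS_0 = (1/2)(63.2)(126.4) = 3994.24.
New equilibrium: 117 - 0.5Q = 32 + 2Q gives Q_1 = 34, P_1 = 100; CS_1 = 289, PS_1 = 1156.
Change in total surplus = (289 + 1156) - (998.56 + 3994.24) = -3547.8.

-3547.80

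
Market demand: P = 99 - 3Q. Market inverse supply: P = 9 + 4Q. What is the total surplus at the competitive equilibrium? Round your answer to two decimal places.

Setting demand equal to supply, 90 = 7Q, so Q* = 12.8571 and P* = 60.4286.
Total surplus is the full triangle between the curves from 0 to Q*: (1/2)(12.8571)(99 - 9) = 578.5714.

578.57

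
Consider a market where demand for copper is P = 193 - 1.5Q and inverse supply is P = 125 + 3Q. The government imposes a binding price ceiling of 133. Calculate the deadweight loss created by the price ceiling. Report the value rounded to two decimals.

Free-market equilibrium: 193 - 1.5Q = 125 + 3Q gives Q* = 15.1111, P* = 170.3333.
At the ceiling price 133, quantity supplied is (133 - 125)/3 = 2.6667; supply is the short side, so Q = 2.6667 trades at P = 133.
At Q = 2.6667 the demand price is 189 and the supply price is 133. Deadweight loss is the triangle between the curves from 2.6667 to 15.1111: (1/2)(189 - 133)(15.1111 - 2.6667) = 348.4444.

348.44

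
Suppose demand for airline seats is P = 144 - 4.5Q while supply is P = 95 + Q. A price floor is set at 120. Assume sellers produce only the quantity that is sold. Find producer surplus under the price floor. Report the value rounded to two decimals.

119.11

Without the control, 144 - 4.5Q = 95 + Q so Q* = 8.9091 and P* = 103.9091.
At the floor price 120, quantity demanded is (144 - 120)/4.5 = 5.3333; demand is the short side, so Q = 5.3333 trades at P = 120.
The supply price at Q = 5.3333 is 100.3333. PS is the trapezoid between 120 and supply over [0, 5.3333]: (1/2)[(120 - 95) + (120 - 100.3333)](5.3333) = 119.1111.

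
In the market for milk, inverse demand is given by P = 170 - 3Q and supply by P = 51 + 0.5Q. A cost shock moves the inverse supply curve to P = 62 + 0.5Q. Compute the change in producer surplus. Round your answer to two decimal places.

-50.96

Initial equilibrium: Q_0 = 34, P_0 = 68; CS_0 = (1/2)(34)(102) = 1734, PS_0 = (1/2)(34)(17) = 289.
New equilibrium: 170 - 3Q = 62 + 0.5Q gives Q_1 = 30.8571, P_1 = 77.4286; CS_1 = 1428.2449, PS_1 = 238.0408.
Change in producer surplus = 238.0408 - 289 = -50.9592.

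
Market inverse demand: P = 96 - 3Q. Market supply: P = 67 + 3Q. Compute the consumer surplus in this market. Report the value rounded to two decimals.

35.04

Set 96 - 3Q = 67 + 3Q, which gives 29 = 6Q, so Q* = 4.8333 and P* = 96 - 3(4.8333) = 81.5.
The demand choke price is 96, so CS = (1/2)(Q*)(96 - P*) = (1/2)(4.8333)(14.5) = 35.0417.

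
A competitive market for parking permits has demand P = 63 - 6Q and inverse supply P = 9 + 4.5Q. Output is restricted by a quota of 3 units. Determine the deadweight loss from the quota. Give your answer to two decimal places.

24.11

Without the quota, 63 - 6Q = 9 + 4.5Q gives Q* = 5.1429.
At Q = 3 the demand price is 63 - 6(3) = 45 and the supply price is 9 + 4.5(3) = 22.5.
Deadweight loss is the triangle between the curves from 3 to 5.1429: (1/2)(45 - 22.5)(5.1429 - 3) = 24.1071.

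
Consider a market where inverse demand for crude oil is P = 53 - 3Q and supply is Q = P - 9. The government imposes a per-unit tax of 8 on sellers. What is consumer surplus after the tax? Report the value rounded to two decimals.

121.50

Rewriting supply in inverse form: P = 9 + Q.
Pre-tax equilibrium: 53 - 3Q = 9 + Q gives Q* = 11, P* = 20.
A tax on sellers shifts supply up by 8: 53 - 3Q = 9 + Q + 8, so Q_t = 9. Buyers pay P_b = 26; sellers receive P_s = P_b - 8 = 18.
Consumer surplus is the triangle under demand above P_b: (1/2)(9)(53 - 26) = 121.5.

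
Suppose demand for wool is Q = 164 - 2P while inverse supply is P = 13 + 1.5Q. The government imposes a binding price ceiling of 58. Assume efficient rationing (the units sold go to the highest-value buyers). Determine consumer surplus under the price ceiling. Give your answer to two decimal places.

495.00

Rewriting demand in inverse form: P = 82 - 0.5Q.
Free-market equilibrium: 82 - 0.5Q = 13 + 1.5Q gives Q* = 34.5, P* = 64.75.
At the ceiling price 58, quantity supplied is (58 - 13)/1.5 = 30; supply is the short side, so Q = 30 trades at P = 58.
The demand price at Q = 30 is 67. CS is the trapezoid between demand and 58 over [0, 30]: (1/2)[(82 - 58) + (67 - 58)](30) = 495.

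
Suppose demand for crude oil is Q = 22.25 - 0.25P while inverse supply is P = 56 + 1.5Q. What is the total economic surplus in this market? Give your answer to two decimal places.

99.00

Rewriting demand in inverse form: P = 89 - 4Q.
Equilibrium: 89 - 4Q = 56 + 1.5Q, so Q* = 6 and P* = 65.
CS = (1/2)(6)(24) = 72 and PS = (1/2)(6)(9) = 27, so total surplus = 99.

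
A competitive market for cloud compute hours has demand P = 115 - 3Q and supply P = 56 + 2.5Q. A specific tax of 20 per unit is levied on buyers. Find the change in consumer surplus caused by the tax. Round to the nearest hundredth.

-97.19

Pre-tax equilibrium: 115 - 3Q = 56 + 2.5Q gives Q* = 10.7273, P* = 82.8182.
A tax on buyers shifts demand down by 20: (115 - 20) - 3Q = 56 + 2.5Q, so Q_t = 7.0909. Buyers pay P_b = 93.7273; sellers receive P_s = P_b - 20 = 73.7273.
CS falls from (1/2)(10.7273)(32.1818) = 172.6116 to (1/2)(7.0909)(21.2727) = 75.4215, a change of -97.1901.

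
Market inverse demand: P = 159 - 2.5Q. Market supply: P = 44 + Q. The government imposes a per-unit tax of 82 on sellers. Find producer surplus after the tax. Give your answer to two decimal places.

Without the tax, 159 - 2.5Q = 44 + Q so Q* = 32.8571 and P* = 76.8571.
With the tax, sellers need 82 more per unit: 159 - 2.5Q = 44 + Q + 82, so Q_t = 9.4286. Buyers pay P_b = 135.4286; sellers receive P_s = P_b - 82 = 53.4286.
PS = (1/2)(Q_t)(P_s - 44) = (1/2)(9.4286)(9.4286) = 44.449.

44.45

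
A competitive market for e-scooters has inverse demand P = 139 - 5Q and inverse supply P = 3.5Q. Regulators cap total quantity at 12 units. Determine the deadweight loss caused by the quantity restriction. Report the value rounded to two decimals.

80.53

Without the quota, 139 - 5Q = 3.5Q gives Q* = 16.3529.
At Q = 12 the demand price is 139 - 5(12) = 79 and the supply price is 0 + 3.5(12) = 42.
DWL = (1/2)(gap between curves at 12) x (Q* - 12) = (1/2)(37)(4.3529) = 80.5294.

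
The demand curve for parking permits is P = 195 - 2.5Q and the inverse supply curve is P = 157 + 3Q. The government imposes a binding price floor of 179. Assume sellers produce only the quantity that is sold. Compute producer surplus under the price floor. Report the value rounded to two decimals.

Free-market equilibrium: 195 - 2.5Q = 157 + 3Q gives Q* = 6.9091, P* = 177.7273.
At the floor price 179, quantity demanded is (195 - 179)/2.5 = 6.4; demand is the short side, so Q = 6.4 trades at P = 179.
The supply price at Q = 6.4 is 176.2. PS is the trapezoid between 179 and supply over [0, 6.4]: (1/2)[(179 - 157) + (179 - 176.2)](6.4) = 79.36.

79.36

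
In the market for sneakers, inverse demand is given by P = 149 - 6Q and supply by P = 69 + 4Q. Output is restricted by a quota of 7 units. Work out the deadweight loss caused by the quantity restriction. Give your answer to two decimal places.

5.00

Unrestricted equilibrium: Q* = (149 - 69)/(6 + 4) = 8.
At Q = 7 the demand price is 149 - 6(7) = 107 and the supply price is 69 + 4(7) = 97.
Deadweight loss is the triangle between the curves from 7 to 8: (1/2)(107 - 97)(8 - 7) = 5.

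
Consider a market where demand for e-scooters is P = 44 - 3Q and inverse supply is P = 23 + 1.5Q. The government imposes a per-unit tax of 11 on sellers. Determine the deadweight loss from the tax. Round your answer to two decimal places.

Pre-tax equilibrium: 44 - 3Q = 23 + 1.5Q gives Q* = 4.6667, P* = 30.
A tax on sellers shifts supply up by 11: 44 - 3Q = 23 + 1.5Q + 11, so Q_t = 2.2222. Buyers pay P_b = 37.3333; sellers receive P_s = P_b - 11 = 26.3333.
The welfare triangle lost has base Q* - Q_t = 2.4444 and height t = 11, so DWL = (1/2)(2.4444)(11) = 13.4444.

13.44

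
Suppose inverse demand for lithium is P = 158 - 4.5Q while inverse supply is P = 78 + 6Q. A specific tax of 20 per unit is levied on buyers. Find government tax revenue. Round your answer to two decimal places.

114.29

Without the tax, 158 - 4.5Q = 78 + 6Q so Q* = 7.619 and P* = 123.7143.
With the tax, buyers' net willingness to pay falls by 20: (158 - 20) - 4.5Q = 78 + 6Q, so Q_t = 5.7143. Buyers pay P_b = 132.2857; sellers receive P_s = P_b - 20 = 112.2857.
Revenue is the tax times quantity traded: 20 x 5.7143 = 114.2857.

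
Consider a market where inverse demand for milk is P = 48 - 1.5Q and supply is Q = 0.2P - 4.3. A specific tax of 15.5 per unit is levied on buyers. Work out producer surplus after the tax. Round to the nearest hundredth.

Rewriting supply in inverse form: P = 21.5 + 5Q.
Without the tax, 48 - 1.5Q = 21.5 + 5Q so Q* = 4.0769 and P* = 41.8846.
A tax on buyers shifts demand down by 15.5: (48 - 15.5) - 1.5Q = 21.5 + 5Q, so Q_t = 1.6923. Buyers pay P_b = 45.4615; sellers receive P_s = P_b - 15.5 = 29.9615.
Producer surplus is the triangle above supply below P_s: (1/2)(1.6923)(29.9615 - 21.5) = 7.1598.

7.16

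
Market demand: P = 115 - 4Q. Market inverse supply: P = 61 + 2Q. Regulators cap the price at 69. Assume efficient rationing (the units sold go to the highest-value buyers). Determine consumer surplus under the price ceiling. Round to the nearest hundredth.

152.00

Without the control, 115 - 4Q = 61 + 2Q so Q* = 9 and P* = 79.
At the ceiling price 69, quantity supplied is (69 - 61)/2 = 4; supply is the short side, so Q = 4 trades at P = 69.
The demand price at Q = 4 is 99. CS is the trapezoid between demand and 69 over [0, 4]: (1/2)[(115 - 69) + (99 - 69)](4) = 152.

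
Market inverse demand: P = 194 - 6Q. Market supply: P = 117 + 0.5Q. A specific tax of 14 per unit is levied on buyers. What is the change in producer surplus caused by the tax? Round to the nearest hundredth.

-11.60

Without the tax, 194 - 6Q = 117 + 0.5Q so Q* = 11.8462 and P* = 122.9231.
A tax on buyers shifts demand down by 14: (194 - 14) - 6Q = 117 + 0.5Q, so Q_t = 9.6923. Buyers pay P_b = 135.8462; sellers receive P_s = P_b - 14 = 121.8462.
PS falls from (1/2)(11.8462)(5.9231) = 35.0828 to (1/2)(9.6923)(4.8462) = 23.4852, a change of -11.5976.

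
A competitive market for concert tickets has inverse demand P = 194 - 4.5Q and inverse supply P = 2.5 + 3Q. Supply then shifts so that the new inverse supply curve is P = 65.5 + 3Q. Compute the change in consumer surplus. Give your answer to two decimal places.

-806.40

Initial equilibrium: Q_0 = 25.5333, P_0 = 79.1; CS_0 = (1/2)(25.5333)(114.9) = 1466.89, PS_0 = (1/2)(25.5333)(76.6) = 977.9267.
New equilibrium: 194 - 4.5Q = 65.5 + 3Q gives Q_1 = 17.1333, P_1 = 116.9; CS_1 = 660.49, PS_1 = 440.3267.
Change in consumer surplus = 660.49 - 1466.89 = -806.4.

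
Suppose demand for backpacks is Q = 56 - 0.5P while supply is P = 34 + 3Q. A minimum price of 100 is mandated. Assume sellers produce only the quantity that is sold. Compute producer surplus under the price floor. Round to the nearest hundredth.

Rewriting demand in inverse form: P = 112 - 2Q.
Without the control, 112 - 2Q = 34 + 3Q so Q* = 15.6 and P* = 80.8.
At P = 100, buyers demand (112 - 100)/2 = 6 while sellers would supply more, so the quantity traded is 6 at price 100.
The supply price at Q = 6 is 52. PS is the trapezoid between 100 and supply over [0, 6]: (1/2)[(100 - 34) + (100 - 52)](6) = 342.

342.00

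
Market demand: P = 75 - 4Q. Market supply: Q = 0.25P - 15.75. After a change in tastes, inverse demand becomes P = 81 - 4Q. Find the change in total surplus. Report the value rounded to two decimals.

Rewriting supply in inverse form: P = 63 + 4Q.
Initial equilibrium: Q_0 = 1.5, P_0 = 69; CS_0 = (1/2)(1.5)(6) = 4.5, PS_0 = (1/2)(1.5)(6) = 4.5.
New equilibrium: 81 - 4Q = 63 + 4Q gives Q_1 = 2.25, P_1 = 72; CS_1 = 10.125, PS_1 = 10.125.
Change in total surplus = (10.125 + 10.125) - (4.5 + 4.5) = 11.25.

11.25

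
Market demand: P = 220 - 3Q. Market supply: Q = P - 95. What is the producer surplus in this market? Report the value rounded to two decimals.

Rewriting supply in inverse form: P = 95 + Q.
Equilibrium: 220 - 3Q = 95 + Q, so Q* = 31.25 and P* = 126.25.
PS is the area between P* and the supply curve from 0 to Q*: (1/2)(31.25)(31.25) = 488.2812.

488.28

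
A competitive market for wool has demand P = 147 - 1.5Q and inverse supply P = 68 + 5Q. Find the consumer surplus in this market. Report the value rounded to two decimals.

Set 147 - 1.5Q = 68 + 5Q, which gives 79 = 6.5Q, so Q* = 12.1538 and P* = 147 - 1.5(12.1538) = 128.7692.
CS is the area between the demand curve and P* from 0 to Q*: (1/2)(12.1538)(18.2308) = 110.787.

110.79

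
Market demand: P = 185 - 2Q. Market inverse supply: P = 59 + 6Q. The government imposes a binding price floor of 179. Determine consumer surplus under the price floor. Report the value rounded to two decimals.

Free-market equilibrium: 185 - 2Q = 59 + 6Q gives Q* = 15.75, P* = 153.5.
At the floor price 179, quantity demanded is (185 - 179)/2 = 3; demand is the short side, so Q = 3 trades at P = 179.
CS is the triangle under demand above 179: (1/2)(3)(185 - 179) = 9.

9.00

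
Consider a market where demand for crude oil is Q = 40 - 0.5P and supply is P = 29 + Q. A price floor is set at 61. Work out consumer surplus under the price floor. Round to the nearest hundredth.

Rewriting demand in inverse form: P = 80 - 2Q.
Without the control, 80 - 2Q = 29 + Q so Q* = 17 and P* = 46.
At P = 61, buyers demand (80 - 61)/2 = 9.5 while sellers would supply more, so the quantity traded is 9.5 at price 61.
CS is the triangle under demand above 61: (1/2)(9.5)(80 - 61) = 90.25.

90.25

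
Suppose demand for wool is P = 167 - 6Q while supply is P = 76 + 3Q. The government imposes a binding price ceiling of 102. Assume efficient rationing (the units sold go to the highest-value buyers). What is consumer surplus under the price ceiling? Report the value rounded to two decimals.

Without the control, 167 - 6Q = 76 + 3Q so Q* = 10.1111 and P* = 106.3333.
At P = 102, sellers supply (102 - 76)/3 = 8.6667 while buyers want more, so the quantity traded is 8.6667 at price 102.
The demand price at Q = 8.6667 is 115. CS is the trapezoid between demand and 102 over [0, 8.6667]: (1/2)[(167 - 102) + (115 - 102)](8.6667) = 338.

338.00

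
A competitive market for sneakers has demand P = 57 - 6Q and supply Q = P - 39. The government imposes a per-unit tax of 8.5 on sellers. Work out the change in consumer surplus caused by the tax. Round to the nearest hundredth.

-14.31

Rewriting supply in inverse form: P = 39 + Q.
Pre-tax equilibrium: 57 - 6Q = 39 + Q gives Q* = 2.5714, P* = 41.5714.
With the tax, sellers need 8.5 more per unit: 57 - 6Q = 39 + Q + 8.5, so Q_t = 1.3571. Buyers pay P_b = 48.8571; sellers receive P_s = P_b - 8.5 = 40.3571.
Consumers lose the trapezoid between P* and P_b out to Q_t plus the triangle from Q_t to Q*: change in CS = 5.5255 - 19.8367 = -14.3112.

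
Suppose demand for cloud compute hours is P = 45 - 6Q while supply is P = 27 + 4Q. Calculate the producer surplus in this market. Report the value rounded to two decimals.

Equilibrium: 45 - 6Q = 27 + 4Q, so Q* = 1.8 and P* = 34.2.
PS is the area between P* and the supply curve from 0 to Q*: (1/2)(1.8)(7.2) = 6.48.

6.48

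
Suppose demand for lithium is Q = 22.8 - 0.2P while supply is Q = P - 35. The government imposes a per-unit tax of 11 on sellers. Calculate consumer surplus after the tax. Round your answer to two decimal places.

Rewriting demand in inverse form: P = 114 - 5Q.
Rewriting supply in inverse form: P = 35 + Q.
Pre-tax equilibrium: 114 - 5Q = 35 + Q gives Q* = 13.1667, P* = 48.1667.
A tax on sellers shifts supply up by 11: 114 - 5Q = 35 + Q + 11, so Q_t = 11.3333. Buyers pay P_b = 57.3333; sellers receive P_s = P_b - 11 = 46.3333.
CS = (1/2)(Q_t)(114 - P_b) = (1/2)(11.3333)(56.6667) = 321.1111.

321.11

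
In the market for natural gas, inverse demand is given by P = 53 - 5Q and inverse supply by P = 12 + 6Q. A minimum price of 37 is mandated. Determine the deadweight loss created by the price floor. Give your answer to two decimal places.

Without the control, 53 - 5Q = 12 + 6Q so Q* = 3.7273 and P* = 34.3636.
At the floor price 37, quantity demanded is (53 - 37)/5 = 3.2; demand is the short side, so Q = 3.2 trades at P = 37.
The lost-trades triangle has base Q* - 3.2 = 0.5273 and height equal to the gap between the curves at Q = 3.2, which is 37 - 31.2 = 5.8. DWL = (1/2)(0.5273)(5.8) = 1.5291.

1.53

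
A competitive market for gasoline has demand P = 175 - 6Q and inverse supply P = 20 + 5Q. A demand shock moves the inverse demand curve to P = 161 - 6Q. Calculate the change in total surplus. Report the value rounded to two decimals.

Initial equilibrium: Q_0 = 14.0909, P_0 = 90.4545; CS_0 = (1/2)(14.0909)(84.5455) = 595.6612, PS_0 = (1/2)(14.0909)(70.4545) = 496.3843.
New equilibrium: 161 - 6Q = 20 + 5Q gives Q_1 = 12.8182, P_1 = 84.0909; CS_1 = 492.9174, PS_1 = 410.7645.
Change in total surplus = (492.9174 + 410.7645) - (595.6612 + 496.3843) = -188.3636.

-188.36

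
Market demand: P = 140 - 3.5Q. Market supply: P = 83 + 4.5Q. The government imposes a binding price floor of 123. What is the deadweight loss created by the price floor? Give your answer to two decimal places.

20.57

Without the control, 140 - 3.5Q = 83 + 4.5Q so Q* = 7.125 and P* = 115.0625.
At P = 123, buyers demand (140 - 123)/3.5 = 4.8571 while sellers would supply more, so the quantity traded is 4.8571 at price 123.
The lost-trades triangle has base Q* - 4.8571 = 2.2679 and height equal to the gap between the curves at Q = 4.8571, which is 123 - 104.8571 = 18.1429. DWL = (1/2)(2.2679)(18.1429) = 20.5727.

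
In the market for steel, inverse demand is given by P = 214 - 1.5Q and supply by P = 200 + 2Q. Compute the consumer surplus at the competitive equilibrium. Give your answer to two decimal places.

Equilibrium: 214 - 1.5Q = 200 + 2Q, so Q* = 4 and P* = 208.
CS is the area between the demand curve and P* from 0 to Q*: (1/2)(4)(6) = 12.

12.00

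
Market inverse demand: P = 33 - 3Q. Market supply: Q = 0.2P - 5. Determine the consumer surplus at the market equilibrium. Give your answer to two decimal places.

Rewriting supply in inverse form: P = 25 + 5Q.
Setting demand equal to supply, 8 = 8Q, so Q* = 1 and P* = 30.
CS is the area between the demand curve and P* from 0 to Q*: (1/2)(1)(3) = 1.5.

1.50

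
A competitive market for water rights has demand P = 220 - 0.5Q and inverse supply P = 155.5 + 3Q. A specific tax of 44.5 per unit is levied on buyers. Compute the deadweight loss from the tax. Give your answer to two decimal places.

282.89

Without the tax, 220 - 0.5Q = 155.5 + 3Q so Q* = 18.4286 and P* = 210.7857.
With the tax, buyers' net willingness to pay falls by 44.5: (220 - 44.5) - 0.5Q = 155.5 + 3Q, so Q_t = 5.7143. Buyers pay P_b = 217.1429; sellers receive P_s = P_b - 44.5 = 172.6429.
Deadweight loss is the triangle between the curves from Q_t to Q*: (1/2)(18.4286 - 5.7143)(44.5) = 282.8929.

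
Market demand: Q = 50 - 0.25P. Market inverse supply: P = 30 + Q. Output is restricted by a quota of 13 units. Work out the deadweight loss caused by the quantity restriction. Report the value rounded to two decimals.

Rewriting demand in inverse form: P = 200 - 4Q.
Unrestricted equilibrium: Q* = (200 - 30)/(4 + 1) = 34.
At Q = 13 the demand price is 200 - 4(13) = 148 and the supply price is 30 + (13) = 43.
Deadweight loss is the triangle between the curves from 13 to 34: (1/2)(148 - 43)(34 - 13) = 1102.5.

1102.50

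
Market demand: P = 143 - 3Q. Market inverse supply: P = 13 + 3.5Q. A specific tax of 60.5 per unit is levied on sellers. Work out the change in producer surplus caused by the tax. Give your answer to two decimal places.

Pre-tax equilibrium: 143 - 3Q = 13 + 3.5Q gives Q* = 20, P* = 83.
With the tax, sellers need 60.5 more per unit: 143 - 3Q = 13 + 3.5Q + 60.5, so Q_t = 10.6923. Buyers pay P_b = 110.9231; sellers receive P_s = P_b - 60.5 = 50.4231.
PS falls from (1/2)(20)(70) = 700 to (1/2)(10.6923)(37.4231) = 200.0695, a change of -499.9305.

-499.93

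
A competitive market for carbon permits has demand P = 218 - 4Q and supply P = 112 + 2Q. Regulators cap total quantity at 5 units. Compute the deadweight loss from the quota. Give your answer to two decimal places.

481.33

Without the quota, 218 - 4Q = 112 + 2Q gives Q* = 17.6667.
At Q = 5 the demand price is 218 - 4(5) = 198 and the supply price is 112 + 2(5) = 122.
Deadweight loss is the triangle between the curves from 5 to 17.6667: (1/2)(198 - 122)(17.6667 - 5) = 481.3333.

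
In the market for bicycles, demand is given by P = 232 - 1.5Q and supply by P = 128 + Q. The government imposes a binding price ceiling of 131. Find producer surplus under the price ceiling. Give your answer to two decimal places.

4.50

Free-market equilibrium: 232 - 1.5Q = 128 + Q gives Q* = 41.6, P* = 169.6.
At P = 131, sellers supply (131 - 128)/1 = 3 while buyers want more, so the quantity traded is 3 at price 131.
PS is the triangle above supply below 131: (1/2)(3)(131 - 128) = 4.5.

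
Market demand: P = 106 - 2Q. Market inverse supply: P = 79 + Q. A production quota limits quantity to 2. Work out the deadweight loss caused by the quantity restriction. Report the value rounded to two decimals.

73.50

Unrestricted equilibrium: Q* = (106 - 79)/(2 + 1) = 9.
At Q = 2 the demand price is 106 - 2(2) = 102 and the supply price is 79 + (2) = 81.
Deadweight loss is the triangle between the curves from 2 to 9: (1/2)(102 - 81)(9 - 2) = 73.5.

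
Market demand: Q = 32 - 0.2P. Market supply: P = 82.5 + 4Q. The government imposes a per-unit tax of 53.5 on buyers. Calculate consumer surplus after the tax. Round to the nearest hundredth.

17.78

Rewriting demand in inverse form: P = 160 - 5Q.
Pre-tax equilibrium: 160 - 5Q = 82.5 + 4Q gives Q* = 8.6111, P* = 116.9444.
A tax on buyers shifts demand down by 53.5: (160 - 53.5) - 5Q = 82.5 + 4Q, so Q_t = 2.6667. Buyers pay P_b = 146.6667; sellers receive P_s = P_b - 53.5 = 93.1667.
Consumer surplus is the triangle under demand above P_b: (1/2)(2.6667)(160 - 146.6667) = 17.7778.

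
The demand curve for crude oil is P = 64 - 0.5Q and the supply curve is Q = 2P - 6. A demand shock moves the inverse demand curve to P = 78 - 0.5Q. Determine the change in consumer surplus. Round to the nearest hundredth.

Rewriting supply in inverse form: P = 3 + 0.5Q.
Initial equilibrium: Q_0 = 61, P_0 = 33.5; CS_0 = (1/2)(61)(30.5) = 930.25, PS_0 = (1/2)(61)(30.5) = 930.25.
New equilibrium: 78 - 0.5Q = 3 + 0.5Q gives Q_1 = 75, P_1 = 40.5; CS_1 = 1406.25, PS_1 = 1406.25.
Change in consumer surplus = 1406.25 - 930.25 = 476.

476.00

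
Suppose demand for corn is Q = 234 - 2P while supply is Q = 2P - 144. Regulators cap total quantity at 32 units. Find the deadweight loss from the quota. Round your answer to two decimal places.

Rewriting demand in inverse form: P = 117 - 0.5Q.
Rewriting supply in inverse form: P = 72 + 0.5Q.
Unrestricted equilibrium: Q* = (117 - 72)/(0.5 + 0.5) = 45.
At Q = 32 the demand price is 117 - 0.5(32) = 101 and the supply price is 72 + 0.5(32) = 88.
Deadweight loss is the triangle between the curves from 32 to 45: (1/2)(101 - 88)(45 - 32) = 84.5.

84.50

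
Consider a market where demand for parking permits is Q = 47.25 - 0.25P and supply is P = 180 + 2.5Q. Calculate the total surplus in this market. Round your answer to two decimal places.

Rewriting demand in inverse form: P = 189 - 4Q.
Set 189 - 4Q = 180 + 2.5Q, which gives 9 = 6.5Q, so Q* = 1.3846 and P* = 189 - 4(1.3846) = 183.4615.
CS = (1/2)(1.3846)(5.5385) = 3.8343 and PS = (1/2)(1.3846)(3.4615) = 2.3964, so total surplus = 6.2308.

6.23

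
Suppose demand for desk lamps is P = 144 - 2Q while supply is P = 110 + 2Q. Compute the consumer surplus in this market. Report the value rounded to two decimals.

72.25

Setting demand equal to supply, 34 = 4Q, so Q* = 8.5 and P* = 127.
CS is the area between the demand curve and P* from 0 to Q*: (1/2)(8.5)(17) = 72.25.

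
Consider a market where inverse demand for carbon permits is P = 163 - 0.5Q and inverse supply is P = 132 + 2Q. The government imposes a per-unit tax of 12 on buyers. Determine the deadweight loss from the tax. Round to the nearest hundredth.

Without the tax, 163 - 0.5Q = 132 + 2Q so Q* = 12.4 and P* = 156.8.
With the tax, buyers' net willingness to pay falls by 12: (163 - 12) - 0.5Q = 132 + 2Q, so Q_t = 7.6. Buyers pay P_b = 159.2; sellers receive P_s = P_b - 12 = 147.2.
Deadweight loss is the triangle between the curves from Q_t to Q*: (1/2)(12.4 - 7.6)(12) = 28.8.

28.80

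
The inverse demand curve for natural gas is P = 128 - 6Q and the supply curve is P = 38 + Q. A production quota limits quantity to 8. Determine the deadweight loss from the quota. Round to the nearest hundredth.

Without the quota, 128 - 6Q = 38 + Q gives Q* = 12.8571.
At Q = 8 the demand price is 128 - 6(8) = 80 and the supply price is 38 + (8) = 46.
Deadweight loss is the triangle between the curves from 8 to 12.8571: (1/2)(80 - 46)(12.8571 - 8) = 82.5714.

82.57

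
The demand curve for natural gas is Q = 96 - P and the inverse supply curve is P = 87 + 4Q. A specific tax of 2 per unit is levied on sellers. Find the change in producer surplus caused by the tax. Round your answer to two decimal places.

Rewriting demand in inverse form: P = 96 - Q.
Without the tax, 96 - Q = 87 + 4Q so Q* = 1.8 and P* = 94.2.
A tax on sellers shifts supply up by 2: 96 - Q = 87 + 4Q + 2, so Q_t = 1.4. Buyers pay P_b = 94.6; sellers receive P_s = P_b - 2 = 92.6.
Producers lose the trapezoid between P_s and P* out to Q_t plus the triangle from Q_t to Q*: change in PS = 3.92 - 6.48 = -2.56.

-2.56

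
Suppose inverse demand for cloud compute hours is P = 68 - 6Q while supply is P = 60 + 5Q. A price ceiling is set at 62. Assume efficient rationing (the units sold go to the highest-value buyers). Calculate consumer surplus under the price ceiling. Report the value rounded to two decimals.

Free-market equilibrium: 68 - 6Q = 60 + 5Q gives Q* = 0.7273, P* = 63.6364.
At P = 62, sellers supply (62 - 60)/5 = 0.4 while buyers want more, so the quantity traded is 0.4 at price 62.
The demand price at Q = 0.4 is 65.6. CS is the trapezoid between demand and 62 over [0, 0.4]: (1/2)[(68 - 62) + (65.6 - 62)](0.4) = 1.92.

1.92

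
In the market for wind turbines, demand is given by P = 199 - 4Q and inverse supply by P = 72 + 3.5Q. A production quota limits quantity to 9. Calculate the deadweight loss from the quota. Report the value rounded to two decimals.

Unrestricted equilibrium: Q* = (199 - 72)/(4 + 3.5) = 16.9333.
At Q = 9 the demand price is 199 - 4(9) = 163 and the supply price is 72 + 3.5(9) = 103.5.
DWL = (1/2)(gap between curves at 9) x (Q* - 9) = (1/2)(59.5)(7.9333) = 236.0167.

236.02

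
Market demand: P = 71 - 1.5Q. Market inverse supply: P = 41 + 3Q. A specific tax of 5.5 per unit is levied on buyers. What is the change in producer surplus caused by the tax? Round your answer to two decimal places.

-22.20

Pre-tax equilibrium: 71 - 1.5Q = 41 + 3Q gives Q* = 6.6667, P* = 61.
With the tax, buyers' net willingness to pay falls by 5.5: (71 - 5.5) - 1.5Q = 41 + 3Q, so Q_t = 5.4444. Buyers pay P_b = 62.8333; sellers receive P_s = P_b - 5.5 = 57.3333.
PS falls from (1/2)(6.6667)(20) = 66.6667 to (1/2)(5.4444)(16.3333) = 44.463, a change of -22.2037.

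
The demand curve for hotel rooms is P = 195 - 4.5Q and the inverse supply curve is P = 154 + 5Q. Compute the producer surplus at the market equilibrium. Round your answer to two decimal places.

Equilibrium: 195 - 4.5Q = 154 + 5Q, so Q* = 4.3158 and P* = 175.5789.
The supply curve's price intercept is 154, so PS = (1/2)(Q*)(P* - 154) = (1/2)(4.3158)(21.5789) = 46.5651.

46.57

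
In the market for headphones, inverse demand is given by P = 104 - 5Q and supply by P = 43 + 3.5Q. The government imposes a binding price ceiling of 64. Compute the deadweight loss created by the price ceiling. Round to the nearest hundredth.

5.88

Without the control, 104 - 5Q = 43 + 3.5Q so Q* = 7.1765 and P* = 68.1176.
At the ceiling price 64, quantity supplied is (64 - 43)/3.5 = 6; supply is the short side, so Q = 6 trades at P = 64.
At Q = 6 the demand price is 74 and the supply price is 64. Deadweight loss is the triangle between the curves from 6 to 7.1765: (1/2)(74 - 64)(7.1765 - 6) = 5.8824.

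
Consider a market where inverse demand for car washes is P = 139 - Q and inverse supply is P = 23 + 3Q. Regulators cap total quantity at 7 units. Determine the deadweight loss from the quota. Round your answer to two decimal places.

968.00

Without the quota, 139 - Q = 23 + 3Q gives Q* = 29.
At Q = 7 the demand price is 139 - (7) = 132 and the supply price is 23 + 3(7) = 44.
DWL = (1/2)(gap between curves at 7) x (Q* - 7) = (1/2)(88)(22) = 968.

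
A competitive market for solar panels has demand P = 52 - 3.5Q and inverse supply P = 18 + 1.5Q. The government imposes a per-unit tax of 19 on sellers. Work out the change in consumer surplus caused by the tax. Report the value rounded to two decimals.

-65.17

Pre-tax equilibrium: 52 - 3.5Q = 18 + 1.5Q gives Q* = 6.8, P* = 28.2.
With the tax, sellers need 19 more per unit: 52 - 3.5Q = 18 + 1.5Q + 19, so Q_t = 3. Buyers pay P_b = 41.5; sellers receive P_s = P_b - 19 = 22.5.
CS falls from (1/2)(6.8)(23.8) = 80.92 to (1/2)(3)(10.5) = 15.75, a change of -65.17.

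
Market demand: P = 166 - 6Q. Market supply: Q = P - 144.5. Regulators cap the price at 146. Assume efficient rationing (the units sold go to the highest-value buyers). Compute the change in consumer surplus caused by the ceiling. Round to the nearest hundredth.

Rewriting supply in inverse form: P = 144.5 + Q.
Free-market equilibrium: 166 - 6Q = 144.5 + Q gives Q* = 3.0714, P* = 147.5714.
At P = 146, sellers supply (146 - 144.5)/1 = 1.5 while buyers want more, so the quantity traded is 1.5 at price 146.
CS goes from (1/2)(3.0714)(18.4286) = 28.301 to 23.25 (computed as (166 - 146)(1.5) - (1/2)(6)(1.5)^2), a change of -5.051.

-5.05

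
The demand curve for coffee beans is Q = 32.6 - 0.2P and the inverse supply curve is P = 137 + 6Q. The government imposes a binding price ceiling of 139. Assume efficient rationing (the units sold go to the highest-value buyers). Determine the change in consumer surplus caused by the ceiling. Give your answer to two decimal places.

-6.24

Rewriting demand in inverse form: P = 163 - 5Q.
Free-market equilibrium: 163 - 5Q = 137 + 6Q gives Q* = 2.3636, P* = 151.1818.
At the ceiling price 139, quantity supplied is (139 - 137)/6 = 0.3333; supply is the short side, so Q = 0.3333 trades at P = 139.
CS goes from (1/2)(2.3636)(11.8182) = 13.9669 to 7.7222 (computed as (163 - 139)(0.3333) - (1/2)(5)(0.3333)^2), a change of -6.2447.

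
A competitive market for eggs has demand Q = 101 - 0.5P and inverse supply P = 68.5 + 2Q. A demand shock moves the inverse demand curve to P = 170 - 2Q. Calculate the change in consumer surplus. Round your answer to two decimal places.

Rewriting demand in inverse form: P = 202 - 2Q.
Initial equilibrium: Q_0 = 33.375, P_0 = 135.25; CS_0 = (1/2)(33.375)(66.75) = 1113.8906, PS_0 = (1/2)(33.375)(66.75) = 1113.8906.
New equilibrium: 170 - 2Q = 68.5 + 2Q gives Q_1 = 25.375, P_1 = 119.25; CS_1 = 643.8906, PS_1 = 643.8906.
Change in consumer surplus = 643.8906 - 1113.8906 = -470.

-470.00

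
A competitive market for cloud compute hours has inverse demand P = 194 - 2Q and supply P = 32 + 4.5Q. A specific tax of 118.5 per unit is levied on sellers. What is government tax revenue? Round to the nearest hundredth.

Without the tax, 194 - 2Q = 32 + 4.5Q so Q* = 24.9231 and P* = 144.1538.
With the tax, sellers need 118.5 more per unit: 194 - 2Q = 32 + 4.5Q + 118.5, so Q_t = 6.6923. Buyers pay P_b = 180.6154; sellers receive P_s = P_b - 118.5 = 62.1154.
Revenue is the tax times quantity traded: 118.5 x 6.6923 = 793.0385.

793.04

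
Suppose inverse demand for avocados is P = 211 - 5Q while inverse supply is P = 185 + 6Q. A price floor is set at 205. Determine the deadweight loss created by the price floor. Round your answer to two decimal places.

7.45

Without the control, 211 - 5Q = 185 + 6Q so Q* = 2.3636 and P* = 199.1818.
At P = 205, buyers demand (211 - 205)/5 = 1.2 while sellers would supply more, so the quantity traded is 1.2 at price 205.
The lost-trades triangle has base Q* - 1.2 = 1.1636 and height equal to the gap between the curves at Q = 1.2, which is 205 - 192.2 = 12.8. DWL = (1/2)(1.1636)(12.8) = 7.4473.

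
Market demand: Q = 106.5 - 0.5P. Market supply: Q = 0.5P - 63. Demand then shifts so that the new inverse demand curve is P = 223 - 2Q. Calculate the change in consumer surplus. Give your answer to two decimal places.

Rewriting demand in inverse form: P = 213 - 2Q.
Rewriting supply in inverse form: P = 126 + 2Q.
Initial equilibrium: Q_0 = 21.75, P_0 = 169.5; CS_0 = (1/2)(21.75)(43.5) = 473.0625, PS_0 = (1/2)(21.75)(43.5) = 473.0625.
New equilibrium: 223 - 2Q = 126 + 2Q gives Q_1 = 24.25, P_1 = 174.5; CS_1 = 588.0625, PS_1 = 588.0625.
Change in consumer surplus = 588.0625 - 473.0625 = 115.

115.00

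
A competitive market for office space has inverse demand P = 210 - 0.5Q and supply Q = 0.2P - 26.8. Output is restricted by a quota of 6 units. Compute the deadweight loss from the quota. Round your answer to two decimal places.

168.09

Rewriting supply in inverse form: P = 134 + 5Q.
Without the quota, 210 - 0.5Q = 134 + 5Q gives Q* = 13.8182.
At Q = 6 the demand price is 210 - 0.5(6) = 207 and the supply price is 134 + 5(6) = 164.
DWL = (1/2)(gap between curves at 6) x (Q* - 6) = (1/2)(43)(7.8182) = 168.0909.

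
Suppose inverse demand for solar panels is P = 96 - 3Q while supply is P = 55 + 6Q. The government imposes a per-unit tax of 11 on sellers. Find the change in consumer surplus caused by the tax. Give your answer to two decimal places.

Pre-tax equilibrium: 96 - 3Q = 55 + 6Q gives Q* = 4.5556, P* = 82.3333.
With the tax, sellers need 11 more per unit: 96 - 3Q = 55 + 6Q + 11, so Q_t = 3.3333. Buyers pay P_b = 86; sellers receive P_s = P_b - 11 = 75.
Consumers lose the trapezoid between P* and P_b out to Q_t plus the triangle from Q_t to Q*: change in CS = 16.6667 - 31.1296 = -14.463.

-14.46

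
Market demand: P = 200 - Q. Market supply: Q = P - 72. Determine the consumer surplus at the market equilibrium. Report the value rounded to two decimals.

2048.00

Rewriting supply in inverse form: P = 72 + Q.
Setting demand equal to supply, 128 = 2Q, so Q* = 64 and P* = 136.
The demand choke price is 200, so CS = (1/2)(Q*)(200 - P*) = (1/2)(64)(64) = 2048.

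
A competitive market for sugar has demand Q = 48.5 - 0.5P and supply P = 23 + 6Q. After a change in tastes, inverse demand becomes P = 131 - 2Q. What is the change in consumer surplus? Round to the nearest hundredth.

Rewriting demand in inverse form: P = 97 - 2Q.
Initial equilibrium: Q_0 = 9.25, P_0 = 78.5; CS_0 = (1/2)(9.25)(18.5) = 85.5625, PS_0 = (1/2)(9.25)(55.5) = 256.6875.
New equilibrium: 131 - 2Q = 23 + 6Q gives Q_1 = 13.5, P_1 = 104; CS_1 = 182.25, PS_1 = 546.75.
Change in consumer surplus = 182.25 - 85.5625 = 96.6875.

96.69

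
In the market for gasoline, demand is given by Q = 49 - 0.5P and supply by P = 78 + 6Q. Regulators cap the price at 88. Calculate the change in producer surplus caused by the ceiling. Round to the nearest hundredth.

-10.42

Rewriting demand in inverse form: P = 98 - 2Q.
Free-market equilibrium: 98 - 2Q = 78 + 6Q gives Q* = 2.5, P* = 93.
At the ceiling price 88, quantity supplied is (88 - 78)/6 = 1.6667; supply is the short side, so Q = 1.6667 trades at P = 88.
PS goes from (1/2)(2.5)(15) = 18.75 to 8.3333 (computed as (88 - 78)(1.6667) - (1/2)(6)(1.6667)^2), a change of -10.4167.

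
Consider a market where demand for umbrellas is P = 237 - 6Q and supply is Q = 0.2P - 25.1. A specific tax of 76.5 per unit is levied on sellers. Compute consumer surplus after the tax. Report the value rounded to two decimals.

30.37

Rewriting supply in inverse form: P = 125.5 + 5Q.
Without the tax, 237 - 6Q = 125.5 + 5Q so Q* = 10.1364 and P* = 176.1818.
A tax on sellers shifts supply up by 76.5: 237 - 6Q = 125.5 + 5Q + 76.5, so Q_t = 3.1818. Buyers pay P_b = 217.9091; sellers receive P_s = P_b - 76.5 = 141.4091.
Consumer surplus is the triangle under demand above P_b: (1/2)(3.1818)(237 - 217.9091) = 30.3719.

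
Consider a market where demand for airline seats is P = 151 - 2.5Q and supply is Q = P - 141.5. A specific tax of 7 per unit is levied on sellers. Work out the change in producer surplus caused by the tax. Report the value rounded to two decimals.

Rewriting supply in inverse form: P = 141.5 + Q.
Without the tax, 151 - 2.5Q = 141.5 + Q so Q* = 2.7143 and P* = 144.2143.
With the tax, sellers need 7 more per unit: 151 - 2.5Q = 141.5 + Q + 7, so Q_t = 0.7143. Buyers pay P_b = 149.2143; sellers receive P_s = P_b - 7 = 142.2143.
PS falls from (1/2)(2.7143)(2.7143) = 3.6837 to (1/2)(0.7143)(0.7143) = 0.2551, a change of -3.4286.

-3.43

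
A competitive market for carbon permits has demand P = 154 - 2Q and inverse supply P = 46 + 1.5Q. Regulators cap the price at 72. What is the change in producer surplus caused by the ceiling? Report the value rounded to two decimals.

-488.79

Free-market equilibrium: 154 - 2Q = 46 + 1.5Q gives Q* = 30.8571, P* = 92.2857.
At P = 72, sellers supply (72 - 46)/1.5 = 17.3333 while buyers want more, so the quantity traded is 17.3333 at price 72.
PS goes from (1/2)(30.8571)(46.2857) = 714.1224 to 225.3333 (computed as (72 - 46)(17.3333) - (1/2)(1.5)(17.3333)^2), a change of -488.7891.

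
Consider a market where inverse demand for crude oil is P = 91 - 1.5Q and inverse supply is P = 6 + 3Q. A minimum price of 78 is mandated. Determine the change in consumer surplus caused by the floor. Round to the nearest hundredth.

-211.26

Free-market equilibrium: 91 - 1.5Q = 6 + 3Q gives Q* = 18.8889, P* = 62.6667.
At P = 78, buyers demand (91 - 78)/1.5 = 8.6667 while sellers would supply more, so the quantity traded is 8.6667 at price 78.
CS goes from (1/2)(18.8889)(28.3333) = 267.5926 to 56.3333 (computed as (91 - 78)(8.6667) - (1/2)(1.5)(8.6667)^2), a change of -211.2593.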